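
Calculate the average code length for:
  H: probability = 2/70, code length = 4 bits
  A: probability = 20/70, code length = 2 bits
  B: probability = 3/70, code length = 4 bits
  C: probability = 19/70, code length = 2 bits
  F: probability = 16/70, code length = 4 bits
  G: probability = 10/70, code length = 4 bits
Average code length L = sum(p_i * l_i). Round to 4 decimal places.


Weighted contributions p_i * l_i:
  H: (2/70) * 4 = 8/70
  A: (20/70) * 2 = 40/70
  B: (3/70) * 4 = 12/70
  C: (19/70) * 2 = 38/70
  F: (16/70) * 4 = 64/70
  G: (10/70) * 4 = 40/70
Sum = (8 + 40 + 12 + 38 + 64 + 40)/70 = 202/70

L = 202/70 = 2.8857 bits/symbol


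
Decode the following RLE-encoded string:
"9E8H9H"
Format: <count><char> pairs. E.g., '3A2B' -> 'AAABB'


Expanding each <count><char> pair:
  9E -> 'EEEEEEEEE'
  8H -> 'HHHHHHHH'
  9H -> 'HHHHHHHHH'

Decoded = EEEEEEEEEHHHHHHHHHHHHHHHHH


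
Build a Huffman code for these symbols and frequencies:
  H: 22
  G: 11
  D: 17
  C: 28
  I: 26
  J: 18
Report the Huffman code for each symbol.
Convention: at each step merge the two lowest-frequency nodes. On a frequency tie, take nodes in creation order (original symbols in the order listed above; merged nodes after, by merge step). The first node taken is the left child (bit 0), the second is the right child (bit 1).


Huffman tree construction:
Step 1: Merge G(11) + D(17) = 28
Step 2: Merge J(18) + H(22) = 40
Step 3: Merge I(26) + C(28) = 54
Step 4: Merge (G+D)(28) + (J+H)(40) = 68
Step 5: Merge (I+C)(54) + ((G+D)+(J+H))(68) = 122
Read each symbol's code off the tree from the root (left child = 0, right child = 1).

Codes:
  H: 111 (length 3)
  G: 100 (length 3)
  D: 101 (length 3)
  C: 01 (length 2)
  I: 00 (length 2)
  J: 110 (length 3)
Average code length: 312/122 = 2.5574 bits/symbol


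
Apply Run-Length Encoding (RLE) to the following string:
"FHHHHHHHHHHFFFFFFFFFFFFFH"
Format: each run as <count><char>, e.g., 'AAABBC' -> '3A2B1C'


Scanning runs left to right:
  i=0: run of 'F' x 1 -> '1F'
  i=1: run of 'H' x 10 -> '10H'
  i=11: run of 'F' x 13 -> '13F'
  i=24: run of 'H' x 1 -> '1H'

RLE = 1F10H13F1H


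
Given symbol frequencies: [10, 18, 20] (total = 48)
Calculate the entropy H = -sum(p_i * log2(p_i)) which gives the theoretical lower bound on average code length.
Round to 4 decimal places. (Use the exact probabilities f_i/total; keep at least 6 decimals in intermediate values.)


Per-symbol terms -p_i * log2(p_i) with p_i = f_i/48:
  p = 10/48 = 0.208333: log2(p) = -2.263034, -p*log2(p) = 0.471466
  p = 18/48 = 0.375000: log2(p) = -1.415037, -p*log2(p) = 0.530639
  p = 20/48 = 0.416667: log2(p) = -1.263034, -p*log2(p) = 0.526264
H = 0.471466 + 0.530639 + 0.526264 = 1.528369

H = 1.5284 bits/symbol


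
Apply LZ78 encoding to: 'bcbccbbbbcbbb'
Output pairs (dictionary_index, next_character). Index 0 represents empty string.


LZ78 encoding steps:
Dictionary: {0: ''}
Step 1: w='' (idx 0), next='b' -> output (0, 'b'), add 'b' as idx 1
Step 2: w='' (idx 0), next='c' -> output (0, 'c'), add 'c' as idx 2
Step 3: w='b' (idx 1), next='c' -> output (1, 'c'), add 'bc' as idx 3
Step 4: w='c' (idx 2), next='b' -> output (2, 'b'), add 'cb' as idx 4
Step 5: w='b' (idx 1), next='b' -> output (1, 'b'), add 'bb' as idx 5
Step 6: w='bc' (idx 3), next='b' -> output (3, 'b'), add 'bcb' as idx 6
Step 7: w='bb' (idx 5), end of input -> output (5, '')


Encoded: [(0, 'b'), (0, 'c'), (1, 'c'), (2, 'b'), (1, 'b'), (3, 'b'), (5, '')]


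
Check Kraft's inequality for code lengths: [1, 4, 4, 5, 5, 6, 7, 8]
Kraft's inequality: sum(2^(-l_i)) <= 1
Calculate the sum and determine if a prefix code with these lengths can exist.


Sum = 2^(-1) + 2^(-4) + 2^(-4) + 2^(-5) + 2^(-5) + 2^(-6) + 2^(-7) + 2^(-8)
    = 0.5 + 0.0625 + 0.0625 + 0.03125 + 0.03125 + 0.015625 + 0.0078125 + 0.00390625
    = 183/256 = 0.71484375
Since 0.71484375 <= 1, Kraft's inequality IS satisfied.
A prefix code with these lengths CAN exist.

Kraft sum = 0.71484375. Satisfied.


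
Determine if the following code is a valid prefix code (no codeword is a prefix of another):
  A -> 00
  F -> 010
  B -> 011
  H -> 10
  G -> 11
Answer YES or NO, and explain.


Checking each pair (does one codeword prefix another?):
  A='00' vs F='010': no prefix
  A='00' vs B='011': no prefix
  A='00' vs H='10': no prefix
  A='00' vs G='11': no prefix
  F='010' vs A='00': no prefix
  F='010' vs B='011': no prefix
  F='010' vs H='10': no prefix
  F='010' vs G='11': no prefix
  B='011' vs A='00': no prefix
  B='011' vs F='010': no prefix
  B='011' vs H='10': no prefix
  B='011' vs G='11': no prefix
  H='10' vs A='00': no prefix
  H='10' vs F='010': no prefix
  H='10' vs B='011': no prefix
  H='10' vs G='11': no prefix
  G='11' vs A='00': no prefix
  G='11' vs F='010': no prefix
  G='11' vs B='011': no prefix
  G='11' vs H='10': no prefix
No violation found over all pairs.

YES -- this is a valid prefix code. No codeword is a prefix of any other codeword.


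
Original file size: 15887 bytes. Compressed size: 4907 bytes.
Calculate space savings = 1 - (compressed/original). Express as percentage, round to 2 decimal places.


ratio = compressed/original = 4907/15887 = 0.308869
savings = 1 - ratio = 1 - 0.308869 = 0.691131
as a percentage: 0.691131 * 100 = 69.11%

Space savings = 1 - 4907/15887 = 69.11%


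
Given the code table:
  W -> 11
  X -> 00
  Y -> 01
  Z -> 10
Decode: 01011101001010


Decoding:
01 -> Y
01 -> Y
11 -> W
01 -> Y
00 -> X
10 -> Z
10 -> Z


Result: YYWYXZZ


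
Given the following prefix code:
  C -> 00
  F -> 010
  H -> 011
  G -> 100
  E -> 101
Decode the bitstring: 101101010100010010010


Decoding step by step:
Bits 101 -> E
Bits 101 -> E
Bits 010 -> F
Bits 100 -> G
Bits 010 -> F
Bits 010 -> F
Bits 010 -> F


Decoded message: EEFGFFF


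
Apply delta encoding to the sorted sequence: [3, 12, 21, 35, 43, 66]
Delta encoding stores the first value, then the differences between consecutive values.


First value: 3
Deltas:
  12 - 3 = 9
  21 - 12 = 9
  35 - 21 = 14
  43 - 35 = 8
  66 - 43 = 23


Delta encoded: [3, 9, 9, 14, 8, 23]


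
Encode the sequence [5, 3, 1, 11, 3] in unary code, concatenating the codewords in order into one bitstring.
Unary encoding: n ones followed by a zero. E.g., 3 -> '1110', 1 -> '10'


Encode each number as n ones followed by a terminating 0:
  5 -> 111110 (6 bits)
  3 -> 1110 (4 bits)
  1 -> 10 (2 bits)
  11 -> 111111111110 (12 bits)
  3 -> 1110 (4 bits)
Total length = 6 + 4 + 2 + 12 + 4 = 28 bits.

Unary([5, 3, 1, 11, 3]) = 1111101110101111111111101110 (28 bits)


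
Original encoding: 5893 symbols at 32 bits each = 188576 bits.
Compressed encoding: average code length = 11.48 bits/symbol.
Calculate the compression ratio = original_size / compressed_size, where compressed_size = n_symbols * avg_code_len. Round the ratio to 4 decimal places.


original_size = n_symbols * orig_bits = 5893 * 32 = 188576 bits
compressed_size = n_symbols * avg_code_len = 5893 * 11.48 = 67651.64 bits
ratio = original_size / compressed_size = 188576 / 67651.64 = 2.7875

Compression ratio = 2.7875


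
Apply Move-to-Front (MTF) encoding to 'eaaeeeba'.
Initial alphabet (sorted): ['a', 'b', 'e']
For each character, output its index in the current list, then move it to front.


MTF encoding:
'e': index 2 in ['a', 'b', 'e'] -> ['e', 'a', 'b']
'a': index 1 in ['e', 'a', 'b'] -> ['a', 'e', 'b']
'a': index 0 in ['a', 'e', 'b'] -> ['a', 'e', 'b']
'e': index 1 in ['a', 'e', 'b'] -> ['e', 'a', 'b']
'e': index 0 in ['e', 'a', 'b'] -> ['e', 'a', 'b']
'e': index 0 in ['e', 'a', 'b'] -> ['e', 'a', 'b']
'b': index 2 in ['e', 'a', 'b'] -> ['b', 'e', 'a']
'a': index 2 in ['b', 'e', 'a'] -> ['a', 'b', 'e']


Output: [2, 1, 0, 1, 0, 0, 2, 2]


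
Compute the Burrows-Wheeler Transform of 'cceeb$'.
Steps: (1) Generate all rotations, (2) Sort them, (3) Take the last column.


Rotations (sorted):
  0: $cceeb -> last char: b
  1: b$ccee -> last char: e
  2: cceeb$ -> last char: $
  3: ceeb$c -> last char: c
  4: eb$cce -> last char: e
  5: eeb$cc -> last char: c


BWT = be$cec


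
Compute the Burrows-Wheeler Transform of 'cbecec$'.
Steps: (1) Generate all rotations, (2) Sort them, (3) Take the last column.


Rotations (sorted):
  0: $cbecec -> last char: c
  1: becec$c -> last char: c
  2: c$cbece -> last char: e
  3: cbecec$ -> last char: $
  4: cec$cbe -> last char: e
  5: ec$cbec -> last char: c
  6: ecec$cb -> last char: b


BWT = cce$ecb


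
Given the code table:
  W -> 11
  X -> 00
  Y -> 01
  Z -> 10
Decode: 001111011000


Decoding:
00 -> X
11 -> W
11 -> W
01 -> Y
10 -> Z
00 -> X


Result: XWWYZX


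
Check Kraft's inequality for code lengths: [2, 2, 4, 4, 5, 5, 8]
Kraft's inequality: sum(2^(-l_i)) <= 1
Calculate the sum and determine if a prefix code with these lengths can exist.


Sum = 2^(-2) + 2^(-2) + 2^(-4) + 2^(-4) + 2^(-5) + 2^(-5) + 2^(-8)
    = 0.25 + 0.25 + 0.0625 + 0.0625 + 0.03125 + 0.03125 + 0.00390625
    = 177/256 = 0.69140625
Since 0.69140625 <= 1, Kraft's inequality IS satisfied.
A prefix code with these lengths CAN exist.

Kraft sum = 0.69140625. Satisfied.


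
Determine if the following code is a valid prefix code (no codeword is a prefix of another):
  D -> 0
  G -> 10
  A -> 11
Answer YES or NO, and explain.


Checking each pair (does one codeword prefix another?):
  D='0' vs G='10': no prefix
  D='0' vs A='11': no prefix
  G='10' vs D='0': no prefix
  G='10' vs A='11': no prefix
  A='11' vs D='0': no prefix
  A='11' vs G='10': no prefix
No violation found over all pairs.

YES -- this is a valid prefix code. No codeword is a prefix of any other codeword.


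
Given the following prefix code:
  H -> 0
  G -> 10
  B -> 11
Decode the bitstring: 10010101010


Decoding step by step:
Bits 10 -> G
Bits 0 -> H
Bits 10 -> G
Bits 10 -> G
Bits 10 -> G
Bits 10 -> G


Decoded message: GHGGGG


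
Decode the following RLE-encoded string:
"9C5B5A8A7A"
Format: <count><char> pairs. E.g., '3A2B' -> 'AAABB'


Expanding each <count><char> pair:
  9C -> 'CCCCCCCCC'
  5B -> 'BBBBB'
  5A -> 'AAAAA'
  8A -> 'AAAAAAAA'
  7A -> 'AAAAAAA'

Decoded = CCCCCCCCCBBBBBAAAAAAAAAAAAAAAAAAAA


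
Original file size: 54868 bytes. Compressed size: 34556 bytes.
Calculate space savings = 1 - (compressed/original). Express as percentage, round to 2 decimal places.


ratio = compressed/original = 34556/54868 = 0.629802
savings = 1 - ratio = 1 - 0.629802 = 0.370198
as a percentage: 0.370198 * 100 = 37.02%

Space savings = 1 - 34556/54868 = 37.02%


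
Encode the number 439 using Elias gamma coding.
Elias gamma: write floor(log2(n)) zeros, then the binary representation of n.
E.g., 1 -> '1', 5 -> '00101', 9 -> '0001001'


num_bits = floor(log2(439)) + 1 = 9
leading_zeros = num_bits - 1 = 8
binary(439) = 110110111

Elias gamma(439) = '00000000' + '110110111' = 00000000110110111 (17 bits)


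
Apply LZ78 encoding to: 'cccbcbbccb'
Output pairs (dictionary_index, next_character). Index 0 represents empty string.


LZ78 encoding steps:
Dictionary: {0: ''}
Step 1: w='' (idx 0), next='c' -> output (0, 'c'), add 'c' as idx 1
Step 2: w='c' (idx 1), next='c' -> output (1, 'c'), add 'cc' as idx 2
Step 3: w='' (idx 0), next='b' -> output (0, 'b'), add 'b' as idx 3
Step 4: w='c' (idx 1), next='b' -> output (1, 'b'), add 'cb' as idx 4
Step 5: w='b' (idx 3), next='c' -> output (3, 'c'), add 'bc' as idx 5
Step 6: w='cb' (idx 4), end of input -> output (4, '')


Encoded: [(0, 'c'), (1, 'c'), (0, 'b'), (1, 'b'), (3, 'c'), (4, '')]


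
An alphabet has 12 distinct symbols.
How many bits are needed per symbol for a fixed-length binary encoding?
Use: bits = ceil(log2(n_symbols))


log2(12) = 3.585
Bracket: 2^3 = 8 < 12 <= 2^4 = 16
So ceil(log2(12)) = 4

bits = ceil(log2(12)) = ceil(3.585) = 4 bits


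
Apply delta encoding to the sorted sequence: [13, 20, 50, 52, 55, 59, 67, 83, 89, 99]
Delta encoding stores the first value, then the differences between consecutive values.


First value: 13
Deltas:
  20 - 13 = 7
  50 - 20 = 30
  52 - 50 = 2
  55 - 52 = 3
  59 - 55 = 4
  67 - 59 = 8
  83 - 67 = 16
  89 - 83 = 6
  99 - 89 = 10


Delta encoded: [13, 7, 30, 2, 3, 4, 8, 16, 6, 10]


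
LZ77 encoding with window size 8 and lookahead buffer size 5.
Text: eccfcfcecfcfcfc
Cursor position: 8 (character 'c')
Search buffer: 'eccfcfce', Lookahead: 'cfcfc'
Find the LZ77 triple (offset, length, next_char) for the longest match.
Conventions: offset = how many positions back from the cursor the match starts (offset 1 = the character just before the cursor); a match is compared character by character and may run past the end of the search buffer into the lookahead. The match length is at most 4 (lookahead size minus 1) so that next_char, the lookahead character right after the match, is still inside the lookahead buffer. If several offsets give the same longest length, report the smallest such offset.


Try each offset into the search buffer:
  offset=1 (pos 7, char 'e'): match length 0
  offset=2 (pos 6, char 'c'): match length 1
  offset=3 (pos 5, char 'f'): match length 0
  offset=4 (pos 4, char 'c'): match length 3
  offset=5 (pos 3, char 'f'): match length 0
  offset=6 (pos 2, char 'c'): match length 4
  offset=7 (pos 1, char 'c'): match length 1
  offset=8 (pos 0, char 'e'): match length 0
Longest match has length 4 at offset 6.
next_char = character at position 8 + 4 = 12 -> 'c'

Best match: offset=6, length=4 (matching 'cfcf' starting at position 2)
LZ77 triple: (6, 4, 'c')


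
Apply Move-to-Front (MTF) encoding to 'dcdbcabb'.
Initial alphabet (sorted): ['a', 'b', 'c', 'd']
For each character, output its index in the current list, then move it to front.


MTF encoding:
'd': index 3 in ['a', 'b', 'c', 'd'] -> ['d', 'a', 'b', 'c']
'c': index 3 in ['d', 'a', 'b', 'c'] -> ['c', 'd', 'a', 'b']
'd': index 1 in ['c', 'd', 'a', 'b'] -> ['d', 'c', 'a', 'b']
'b': index 3 in ['d', 'c', 'a', 'b'] -> ['b', 'd', 'c', 'a']
'c': index 2 in ['b', 'd', 'c', 'a'] -> ['c', 'b', 'd', 'a']
'a': index 3 in ['c', 'b', 'd', 'a'] -> ['a', 'c', 'b', 'd']
'b': index 2 in ['a', 'c', 'b', 'd'] -> ['b', 'a', 'c', 'd']
'b': index 0 in ['b', 'a', 'c', 'd'] -> ['b', 'a', 'c', 'd']


Output: [3, 3, 1, 3, 2, 3, 2, 0]


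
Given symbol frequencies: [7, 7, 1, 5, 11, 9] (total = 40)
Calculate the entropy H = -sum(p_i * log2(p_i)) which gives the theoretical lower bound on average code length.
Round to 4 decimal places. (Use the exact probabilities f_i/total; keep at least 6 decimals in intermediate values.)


Per-symbol terms -p_i * log2(p_i) with p_i = f_i/40:
  p = 7/40 = 0.175000: log2(p) = -2.514573, -p*log2(p) = 0.440050
  p = 7/40 = 0.175000: log2(p) = -2.514573, -p*log2(p) = 0.440050
  p = 1/40 = 0.025000: log2(p) = -5.321928, -p*log2(p) = 0.133048
  p = 5/40 = 0.125000: log2(p) = -3.000000, -p*log2(p) = 0.375000
  p = 11/40 = 0.275000: log2(p) = -1.862496, -p*log2(p) = 0.512187
  p = 9/40 = 0.225000: log2(p) = -2.152003, -p*log2(p) = 0.484201
H = 0.440050 + 0.440050 + 0.133048 + 0.375000 + 0.512187 + 0.484201 = 2.384536

H = 2.3845 bits/symbol


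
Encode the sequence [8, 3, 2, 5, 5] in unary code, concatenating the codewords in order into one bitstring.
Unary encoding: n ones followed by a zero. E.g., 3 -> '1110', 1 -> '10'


Encode each number as n ones followed by a terminating 0:
  8 -> 111111110 (9 bits)
  3 -> 1110 (4 bits)
  2 -> 110 (3 bits)
  5 -> 111110 (6 bits)
  5 -> 111110 (6 bits)
Total length = 9 + 4 + 3 + 6 + 6 = 28 bits.

Unary([8, 3, 2, 5, 5]) = 1111111101110110111110111110 (28 bits)


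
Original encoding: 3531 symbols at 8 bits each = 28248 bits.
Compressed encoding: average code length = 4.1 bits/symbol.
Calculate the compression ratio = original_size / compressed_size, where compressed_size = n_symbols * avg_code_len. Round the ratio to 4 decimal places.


original_size = n_symbols * orig_bits = 3531 * 8 = 28248 bits
compressed_size = n_symbols * avg_code_len = 3531 * 4.1 = 14477.1 bits
ratio = original_size / compressed_size = 28248 / 14477.1 = 1.9512

Compression ratio = 1.9512


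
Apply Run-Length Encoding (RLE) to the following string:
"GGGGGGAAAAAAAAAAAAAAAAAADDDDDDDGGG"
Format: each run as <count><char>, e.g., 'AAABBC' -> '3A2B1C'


Scanning runs left to right:
  i=0: run of 'G' x 6 -> '6G'
  i=6: run of 'A' x 18 -> '18A'
  i=24: run of 'D' x 7 -> '7D'
  i=31: run of 'G' x 3 -> '3G'

RLE = 6G18A7D3G


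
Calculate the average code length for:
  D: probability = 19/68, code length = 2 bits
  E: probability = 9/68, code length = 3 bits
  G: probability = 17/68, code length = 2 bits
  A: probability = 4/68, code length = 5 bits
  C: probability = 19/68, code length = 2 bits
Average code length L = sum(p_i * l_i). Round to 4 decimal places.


Weighted contributions p_i * l_i:
  D: (19/68) * 2 = 38/68
  E: (9/68) * 3 = 27/68
  G: (17/68) * 2 = 34/68
  A: (4/68) * 5 = 20/68
  C: (19/68) * 2 = 38/68
Sum = (38 + 27 + 34 + 20 + 38)/68 = 157/68

L = 157/68 = 2.3088 bits/symbol


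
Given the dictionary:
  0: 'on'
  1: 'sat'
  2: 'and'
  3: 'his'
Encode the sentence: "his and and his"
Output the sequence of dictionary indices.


Look up each word in the dictionary:
  'his' -> 3
  'and' -> 2
  'and' -> 2
  'his' -> 3

Encoded: [3, 2, 2, 3]


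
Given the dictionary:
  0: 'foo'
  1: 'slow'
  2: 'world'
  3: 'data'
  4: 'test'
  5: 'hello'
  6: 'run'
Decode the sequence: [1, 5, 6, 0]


Look up each index in the dictionary:
  1 -> 'slow'
  5 -> 'hello'
  6 -> 'run'
  0 -> 'foo'

Decoded: "slow hello run foo"


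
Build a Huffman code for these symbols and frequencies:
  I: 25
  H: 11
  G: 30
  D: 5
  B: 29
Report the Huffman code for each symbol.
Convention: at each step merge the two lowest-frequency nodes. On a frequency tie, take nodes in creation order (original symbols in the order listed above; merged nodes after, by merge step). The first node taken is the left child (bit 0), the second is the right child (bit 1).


Huffman tree construction:
Step 1: Merge D(5) + H(11) = 16
Step 2: Merge (D+H)(16) + I(25) = 41
Step 3: Merge B(29) + G(30) = 59
Step 4: Merge ((D+H)+I)(41) + (B+G)(59) = 100
Read each symbol's code off the tree from the root (left child = 0, right child = 1).

Codes:
  I: 01 (length 2)
  H: 001 (length 3)
  G: 11 (length 2)
  D: 000 (length 3)
  B: 10 (length 2)
Average code length: 216/100 = 2.1600 bits/symbol


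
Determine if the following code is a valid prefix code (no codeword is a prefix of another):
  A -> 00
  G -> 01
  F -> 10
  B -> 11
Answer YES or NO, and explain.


Checking each pair (does one codeword prefix another?):
  A='00' vs G='01': no prefix
  A='00' vs F='10': no prefix
  A='00' vs B='11': no prefix
  G='01' vs A='00': no prefix
  G='01' vs F='10': no prefix
  G='01' vs B='11': no prefix
  F='10' vs A='00': no prefix
  F='10' vs G='01': no prefix
  F='10' vs B='11': no prefix
  B='11' vs A='00': no prefix
  B='11' vs G='01': no prefix
  B='11' vs F='10': no prefix
No violation found over all pairs.

YES -- this is a valid prefix code. No codeword is a prefix of any other codeword.


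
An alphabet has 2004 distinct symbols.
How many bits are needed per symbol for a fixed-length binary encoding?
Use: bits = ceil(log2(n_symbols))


log2(2004) = 10.9687
Bracket: 2^10 = 1024 < 2004 <= 2^11 = 2048
So ceil(log2(2004)) = 11

bits = ceil(log2(2004)) = ceil(10.9687) = 11 bits


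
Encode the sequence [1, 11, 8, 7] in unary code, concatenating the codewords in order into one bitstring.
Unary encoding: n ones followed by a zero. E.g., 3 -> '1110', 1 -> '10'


Encode each number as n ones followed by a terminating 0:
  1 -> 10 (2 bits)
  11 -> 111111111110 (12 bits)
  8 -> 111111110 (9 bits)
  7 -> 11111110 (8 bits)
Total length = 2 + 12 + 9 + 8 = 31 bits.

Unary([1, 11, 8, 7]) = 1011111111111011111111011111110 (31 bits)


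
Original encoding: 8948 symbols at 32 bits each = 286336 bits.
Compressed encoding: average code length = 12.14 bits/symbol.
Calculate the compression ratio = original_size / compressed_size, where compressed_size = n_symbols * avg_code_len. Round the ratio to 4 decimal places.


original_size = n_symbols * orig_bits = 8948 * 32 = 286336 bits
compressed_size = n_symbols * avg_code_len = 8948 * 12.14 = 108628.72 bits
ratio = original_size / compressed_size = 286336 / 108628.72 = 2.6359

Compression ratio = 2.6359


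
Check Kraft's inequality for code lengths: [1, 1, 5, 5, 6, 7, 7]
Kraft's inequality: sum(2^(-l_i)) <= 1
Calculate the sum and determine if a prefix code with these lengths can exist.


Sum = 2^(-1) + 2^(-1) + 2^(-5) + 2^(-5) + 2^(-6) + 2^(-7) + 2^(-7)
    = 0.5 + 0.5 + 0.03125 + 0.03125 + 0.015625 + 0.0078125 + 0.0078125
    = 140/128 = 1.09375
Since 1.09375 > 1, Kraft's inequality is NOT satisfied.
A prefix code with these lengths CANNOT exist.

Kraft sum = 1.09375. Not satisfied.


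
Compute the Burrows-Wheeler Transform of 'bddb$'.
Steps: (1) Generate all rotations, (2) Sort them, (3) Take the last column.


Rotations (sorted):
  0: $bddb -> last char: b
  1: b$bdd -> last char: d
  2: bddb$ -> last char: $
  3: db$bd -> last char: d
  4: ddb$b -> last char: b


BWT = bd$db


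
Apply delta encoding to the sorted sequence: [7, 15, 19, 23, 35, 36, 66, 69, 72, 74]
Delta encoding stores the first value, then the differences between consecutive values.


First value: 7
Deltas:
  15 - 7 = 8
  19 - 15 = 4
  23 - 19 = 4
  35 - 23 = 12
  36 - 35 = 1
  66 - 36 = 30
  69 - 66 = 3
  72 - 69 = 3
  74 - 72 = 2


Delta encoded: [7, 8, 4, 4, 12, 1, 30, 3, 3, 2]


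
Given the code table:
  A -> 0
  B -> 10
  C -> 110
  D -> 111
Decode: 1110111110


Decoding:
111 -> D
0 -> A
111 -> D
110 -> C


Result: DADC


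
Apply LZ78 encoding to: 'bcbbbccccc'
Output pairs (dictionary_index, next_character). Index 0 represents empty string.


LZ78 encoding steps:
Dictionary: {0: ''}
Step 1: w='' (idx 0), next='b' -> output (0, 'b'), add 'b' as idx 1
Step 2: w='' (idx 0), next='c' -> output (0, 'c'), add 'c' as idx 2
Step 3: w='b' (idx 1), next='b' -> output (1, 'b'), add 'bb' as idx 3
Step 4: w='b' (idx 1), next='c' -> output (1, 'c'), add 'bc' as idx 4
Step 5: w='c' (idx 2), next='c' -> output (2, 'c'), add 'cc' as idx 5
Step 6: w='cc' (idx 5), end of input -> output (5, '')


Encoded: [(0, 'b'), (0, 'c'), (1, 'b'), (1, 'c'), (2, 'c'), (5, '')]


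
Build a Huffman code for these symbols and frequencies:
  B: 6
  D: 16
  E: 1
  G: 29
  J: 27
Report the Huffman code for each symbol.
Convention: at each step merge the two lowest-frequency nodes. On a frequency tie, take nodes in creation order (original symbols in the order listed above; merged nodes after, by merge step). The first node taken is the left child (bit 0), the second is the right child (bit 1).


Huffman tree construction:
Step 1: Merge E(1) + B(6) = 7
Step 2: Merge (E+B)(7) + D(16) = 23
Step 3: Merge ((E+B)+D)(23) + J(27) = 50
Step 4: Merge G(29) + (((E+B)+D)+J)(50) = 79
Read each symbol's code off the tree from the root (left child = 0, right child = 1).

Codes:
  B: 1001 (length 4)
  D: 101 (length 3)
  E: 1000 (length 4)
  G: 0 (length 1)
  J: 11 (length 2)
Average code length: 159/79 = 2.0127 bits/symbol


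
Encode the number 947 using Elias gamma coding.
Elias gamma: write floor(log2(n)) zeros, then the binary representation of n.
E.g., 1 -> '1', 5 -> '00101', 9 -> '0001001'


num_bits = floor(log2(947)) + 1 = 10
leading_zeros = num_bits - 1 = 9
binary(947) = 1110110011

Elias gamma(947) = '000000000' + '1110110011' = 0000000001110110011 (19 bits)


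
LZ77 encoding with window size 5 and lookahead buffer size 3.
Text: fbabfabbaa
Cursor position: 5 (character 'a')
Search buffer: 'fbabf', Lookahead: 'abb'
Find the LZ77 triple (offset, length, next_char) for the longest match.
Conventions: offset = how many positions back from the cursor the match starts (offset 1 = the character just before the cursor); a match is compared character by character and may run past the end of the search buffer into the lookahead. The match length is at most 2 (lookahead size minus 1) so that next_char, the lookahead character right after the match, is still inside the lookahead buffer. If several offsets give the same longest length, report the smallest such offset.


Try each offset into the search buffer:
  offset=1 (pos 4, char 'f'): match length 0
  offset=2 (pos 3, char 'b'): match length 0
  offset=3 (pos 2, char 'a'): match length 2
  offset=4 (pos 1, char 'b'): match length 0
  offset=5 (pos 0, char 'f'): match length 0
Longest match has length 2 at offset 3.
next_char = character at position 5 + 2 = 7 -> 'b'

Best match: offset=3, length=2 (matching 'ab' starting at position 2)
LZ77 triple: (3, 2, 'b')


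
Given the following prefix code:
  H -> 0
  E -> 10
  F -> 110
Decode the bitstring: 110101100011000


Decoding step by step:
Bits 110 -> F
Bits 10 -> E
Bits 110 -> F
Bits 0 -> H
Bits 0 -> H
Bits 110 -> F
Bits 0 -> H
Bits 0 -> H


Decoded message: FEFHHFHH


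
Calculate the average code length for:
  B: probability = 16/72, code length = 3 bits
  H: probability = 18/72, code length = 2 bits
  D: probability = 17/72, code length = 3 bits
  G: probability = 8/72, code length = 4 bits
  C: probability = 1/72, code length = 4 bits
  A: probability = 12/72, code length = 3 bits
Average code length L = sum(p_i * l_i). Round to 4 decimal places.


Weighted contributions p_i * l_i:
  B: (16/72) * 3 = 48/72
  H: (18/72) * 2 = 36/72
  D: (17/72) * 3 = 51/72
  G: (8/72) * 4 = 32/72
  C: (1/72) * 4 = 4/72
  A: (12/72) * 3 = 36/72
Sum = (48 + 36 + 51 + 32 + 4 + 36)/72 = 207/72

L = 207/72 = 2.8750 bits/symbol


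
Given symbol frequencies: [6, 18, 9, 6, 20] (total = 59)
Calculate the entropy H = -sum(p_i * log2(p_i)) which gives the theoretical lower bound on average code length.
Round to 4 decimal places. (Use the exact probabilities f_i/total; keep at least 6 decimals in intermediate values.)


Per-symbol terms -p_i * log2(p_i) with p_i = f_i/59:
  p = 6/59 = 0.101695: log2(p) = -3.297681, -p*log2(p) = 0.335357
  p = 18/59 = 0.305085: log2(p) = -1.712718, -p*log2(p) = 0.522524
  p = 9/59 = 0.152542: log2(p) = -2.712718, -p*log2(p) = 0.413804
  p = 6/59 = 0.101695: log2(p) = -3.297681, -p*log2(p) = 0.335357
  p = 20/59 = 0.338983: log2(p) = -1.560715, -p*log2(p) = 0.529056
H = 0.335357 + 0.522524 + 0.413804 + 0.335357 + 0.529056 = 2.136098

H = 2.1361 bits/symbol


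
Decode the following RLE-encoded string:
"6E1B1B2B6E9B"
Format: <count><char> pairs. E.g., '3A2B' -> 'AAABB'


Expanding each <count><char> pair:
  6E -> 'EEEEEE'
  1B -> 'B'
  1B -> 'B'
  2B -> 'BB'
  6E -> 'EEEEEE'
  9B -> 'BBBBBBBBB'

Decoded = EEEEEEBBBBEEEEEEBBBBBBBBB


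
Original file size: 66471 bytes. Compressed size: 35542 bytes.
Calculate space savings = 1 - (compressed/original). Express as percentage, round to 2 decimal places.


ratio = compressed/original = 35542/66471 = 0.534699
savings = 1 - ratio = 1 - 0.534699 = 0.465301
as a percentage: 0.465301 * 100 = 46.53%

Space savings = 1 - 35542/66471 = 46.53%


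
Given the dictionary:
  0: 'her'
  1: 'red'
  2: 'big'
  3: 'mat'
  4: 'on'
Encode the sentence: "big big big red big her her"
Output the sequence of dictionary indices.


Look up each word in the dictionary:
  'big' -> 2
  'big' -> 2
  'big' -> 2
  'red' -> 1
  'big' -> 2
  'her' -> 0
  'her' -> 0

Encoded: [2, 2, 2, 1, 2, 0, 0]


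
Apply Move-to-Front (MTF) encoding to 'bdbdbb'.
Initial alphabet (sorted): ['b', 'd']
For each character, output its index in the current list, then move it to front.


MTF encoding:
'b': index 0 in ['b', 'd'] -> ['b', 'd']
'd': index 1 in ['b', 'd'] -> ['d', 'b']
'b': index 1 in ['d', 'b'] -> ['b', 'd']
'd': index 1 in ['b', 'd'] -> ['d', 'b']
'b': index 1 in ['d', 'b'] -> ['b', 'd']
'b': index 0 in ['b', 'd'] -> ['b', 'd']


Output: [0, 1, 1, 1, 1, 0]


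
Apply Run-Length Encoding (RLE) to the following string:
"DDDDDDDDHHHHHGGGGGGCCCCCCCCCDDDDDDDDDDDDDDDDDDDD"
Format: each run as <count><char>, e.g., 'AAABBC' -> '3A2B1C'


Scanning runs left to right:
  i=0: run of 'D' x 8 -> '8D'
  i=8: run of 'H' x 5 -> '5H'
  i=13: run of 'G' x 6 -> '6G'
  i=19: run of 'C' x 9 -> '9C'
  i=28: run of 'D' x 20 -> '20D'

RLE = 8D5H6G9C20D


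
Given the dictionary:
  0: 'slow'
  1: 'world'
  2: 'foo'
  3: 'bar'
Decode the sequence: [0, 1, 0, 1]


Look up each index in the dictionary:
  0 -> 'slow'
  1 -> 'world'
  0 -> 'slow'
  1 -> 'world'

Decoded: "slow world slow world"


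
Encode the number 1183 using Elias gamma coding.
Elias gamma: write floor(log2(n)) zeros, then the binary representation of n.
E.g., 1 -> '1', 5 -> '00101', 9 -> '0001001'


num_bits = floor(log2(1183)) + 1 = 11
leading_zeros = num_bits - 1 = 10
binary(1183) = 10010011111

Elias gamma(1183) = '0000000000' + '10010011111' = 000000000010010011111 (21 bits)


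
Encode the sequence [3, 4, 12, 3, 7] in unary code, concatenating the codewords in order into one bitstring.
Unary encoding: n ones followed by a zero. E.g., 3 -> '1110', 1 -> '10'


Encode each number as n ones followed by a terminating 0:
  3 -> 1110 (4 bits)
  4 -> 11110 (5 bits)
  12 -> 1111111111110 (13 bits)
  3 -> 1110 (4 bits)
  7 -> 11111110 (8 bits)
Total length = 4 + 5 + 13 + 4 + 8 = 34 bits.

Unary([3, 4, 12, 3, 7]) = 1110111101111111111110111011111110 (34 bits)


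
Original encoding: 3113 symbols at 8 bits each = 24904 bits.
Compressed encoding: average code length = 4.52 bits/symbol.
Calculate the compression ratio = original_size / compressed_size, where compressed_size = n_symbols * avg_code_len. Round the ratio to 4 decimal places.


original_size = n_symbols * orig_bits = 3113 * 8 = 24904 bits
compressed_size = n_symbols * avg_code_len = 3113 * 4.52 = 14070.76 bits
ratio = original_size / compressed_size = 24904 / 14070.76 = 1.7699

Compression ratio = 1.7699


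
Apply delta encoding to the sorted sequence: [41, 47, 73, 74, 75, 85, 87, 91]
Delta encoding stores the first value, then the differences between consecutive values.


First value: 41
Deltas:
  47 - 41 = 6
  73 - 47 = 26
  74 - 73 = 1
  75 - 74 = 1
  85 - 75 = 10
  87 - 85 = 2
  91 - 87 = 4


Delta encoded: [41, 6, 26, 1, 1, 10, 2, 4]


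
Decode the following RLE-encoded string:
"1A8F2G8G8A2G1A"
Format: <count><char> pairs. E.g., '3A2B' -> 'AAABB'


Expanding each <count><char> pair:
  1A -> 'A'
  8F -> 'FFFFFFFF'
  2G -> 'GG'
  8G -> 'GGGGGGGG'
  8A -> 'AAAAAAAA'
  2G -> 'GG'
  1A -> 'A'

Decoded = AFFFFFFFFGGGGGGGGGGAAAAAAAAGGA


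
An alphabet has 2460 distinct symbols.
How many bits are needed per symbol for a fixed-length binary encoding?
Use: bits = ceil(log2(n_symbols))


log2(2460) = 11.2644
Bracket: 2^11 = 2048 < 2460 <= 2^12 = 4096
So ceil(log2(2460)) = 12

bits = ceil(log2(2460)) = ceil(11.2644) = 12 bits


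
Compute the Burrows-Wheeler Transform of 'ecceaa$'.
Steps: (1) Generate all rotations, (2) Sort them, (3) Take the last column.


Rotations (sorted):
  0: $ecceaa -> last char: a
  1: a$eccea -> last char: a
  2: aa$ecce -> last char: e
  3: cceaa$e -> last char: e
  4: ceaa$ec -> last char: c
  5: eaa$ecc -> last char: c
  6: ecceaa$ -> last char: $


BWT = aaeecc$


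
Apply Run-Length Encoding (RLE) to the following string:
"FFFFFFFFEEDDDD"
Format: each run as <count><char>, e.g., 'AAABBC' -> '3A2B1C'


Scanning runs left to right:
  i=0: run of 'F' x 8 -> '8F'
  i=8: run of 'E' x 2 -> '2E'
  i=10: run of 'D' x 4 -> '4D'

RLE = 8F2E4D


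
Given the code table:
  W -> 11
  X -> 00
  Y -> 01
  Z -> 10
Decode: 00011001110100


Decoding:
00 -> X
01 -> Y
10 -> Z
01 -> Y
11 -> W
01 -> Y
00 -> X


Result: XYZYWYX


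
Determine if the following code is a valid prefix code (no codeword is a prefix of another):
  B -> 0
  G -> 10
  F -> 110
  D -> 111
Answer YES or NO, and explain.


Checking each pair (does one codeword prefix another?):
  B='0' vs G='10': no prefix
  B='0' vs F='110': no prefix
  B='0' vs D='111': no prefix
  G='10' vs B='0': no prefix
  G='10' vs F='110': no prefix
  G='10' vs D='111': no prefix
  F='110' vs B='0': no prefix
  F='110' vs G='10': no prefix
  F='110' vs D='111': no prefix
  D='111' vs B='0': no prefix
  D='111' vs G='10': no prefix
  D='111' vs F='110': no prefix
No violation found over all pairs.

YES -- this is a valid prefix code. No codeword is a prefix of any other codeword.


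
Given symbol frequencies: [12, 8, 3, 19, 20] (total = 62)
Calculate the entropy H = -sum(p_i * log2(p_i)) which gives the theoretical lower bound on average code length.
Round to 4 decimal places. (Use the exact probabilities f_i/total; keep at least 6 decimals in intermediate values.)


Per-symbol terms -p_i * log2(p_i) with p_i = f_i/62:
  p = 12/62 = 0.193548: log2(p) = -2.369234, -p*log2(p) = 0.458561
  p = 8/62 = 0.129032: log2(p) = -2.954196, -p*log2(p) = 0.381187
  p = 3/62 = 0.048387: log2(p) = -4.369234, -p*log2(p) = 0.211415
  p = 19/62 = 0.306452: log2(p) = -1.706269, -p*log2(p) = 0.522889
  p = 20/62 = 0.322581: log2(p) = -1.632268, -p*log2(p) = 0.526538
H = 0.458561 + 0.381187 + 0.211415 + 0.522889 + 0.526538 = 2.100590

H = 2.1006 bits/symbol


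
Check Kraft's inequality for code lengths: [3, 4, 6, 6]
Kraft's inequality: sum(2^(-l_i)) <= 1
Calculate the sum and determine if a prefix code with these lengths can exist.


Sum = 2^(-3) + 2^(-4) + 2^(-6) + 2^(-6)
    = 0.125 + 0.0625 + 0.015625 + 0.015625
    = 14/64 = 0.21875
Since 0.21875 <= 1, Kraft's inequality IS satisfied.
A prefix code with these lengths CAN exist.

Kraft sum = 0.21875. Satisfied.


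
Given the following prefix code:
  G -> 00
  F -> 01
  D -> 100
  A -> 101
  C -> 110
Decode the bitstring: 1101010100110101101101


Decoding step by step:
Bits 110 -> C
Bits 101 -> A
Bits 01 -> F
Bits 00 -> G
Bits 110 -> C
Bits 101 -> A
Bits 101 -> A
Bits 101 -> A


Decoded message: CAFGCAAA


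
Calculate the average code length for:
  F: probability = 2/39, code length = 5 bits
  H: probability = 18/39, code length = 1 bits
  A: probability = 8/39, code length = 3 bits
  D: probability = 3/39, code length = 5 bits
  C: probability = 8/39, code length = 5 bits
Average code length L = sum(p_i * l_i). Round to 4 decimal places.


Weighted contributions p_i * l_i:
  F: (2/39) * 5 = 10/39
  H: (18/39) * 1 = 18/39
  A: (8/39) * 3 = 24/39
  D: (3/39) * 5 = 15/39
  C: (8/39) * 5 = 40/39
Sum = (10 + 18 + 24 + 15 + 40)/39 = 107/39

L = 107/39 = 2.7436 bits/symbol


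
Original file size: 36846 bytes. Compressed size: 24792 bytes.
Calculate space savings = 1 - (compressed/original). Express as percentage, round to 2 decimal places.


ratio = compressed/original = 24792/36846 = 0.672855
savings = 1 - ratio = 1 - 0.672855 = 0.327145
as a percentage: 0.327145 * 100 = 32.71%

Space savings = 1 - 24792/36846 = 32.71%


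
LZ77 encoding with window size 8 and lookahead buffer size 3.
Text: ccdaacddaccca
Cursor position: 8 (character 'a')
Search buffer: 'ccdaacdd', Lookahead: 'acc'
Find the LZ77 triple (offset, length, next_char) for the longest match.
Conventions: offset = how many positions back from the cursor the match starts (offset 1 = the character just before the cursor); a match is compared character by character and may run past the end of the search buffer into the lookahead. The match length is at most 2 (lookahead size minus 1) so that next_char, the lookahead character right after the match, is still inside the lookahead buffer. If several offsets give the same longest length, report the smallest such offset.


Try each offset into the search buffer:
  offset=1 (pos 7, char 'd'): match length 0
  offset=2 (pos 6, char 'd'): match length 0
  offset=3 (pos 5, char 'c'): match length 0
  offset=4 (pos 4, char 'a'): match length 2
  offset=5 (pos 3, char 'a'): match length 1
  offset=6 (pos 2, char 'd'): match length 0
  offset=7 (pos 1, char 'c'): match length 0
  offset=8 (pos 0, char 'c'): match length 0
Longest match has length 2 at offset 4.
next_char = character at position 8 + 2 = 10 -> 'c'

Best match: offset=4, length=2 (matching 'ac' starting at position 4)
LZ77 triple: (4, 2, 'c')


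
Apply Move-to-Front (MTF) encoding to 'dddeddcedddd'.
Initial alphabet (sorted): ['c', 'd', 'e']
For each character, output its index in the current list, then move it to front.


MTF encoding:
'd': index 1 in ['c', 'd', 'e'] -> ['d', 'c', 'e']
'd': index 0 in ['d', 'c', 'e'] -> ['d', 'c', 'e']
'd': index 0 in ['d', 'c', 'e'] -> ['d', 'c', 'e']
'e': index 2 in ['d', 'c', 'e'] -> ['e', 'd', 'c']
'd': index 1 in ['e', 'd', 'c'] -> ['d', 'e', 'c']
'd': index 0 in ['d', 'e', 'c'] -> ['d', 'e', 'c']
'c': index 2 in ['d', 'e', 'c'] -> ['c', 'd', 'e']
'e': index 2 in ['c', 'd', 'e'] -> ['e', 'c', 'd']
'd': index 2 in ['e', 'c', 'd'] -> ['d', 'e', 'c']
'd': index 0 in ['d', 'e', 'c'] -> ['d', 'e', 'c']
'd': index 0 in ['d', 'e', 'c'] -> ['d', 'e', 'c']
'd': index 0 in ['d', 'e', 'c'] -> ['d', 'e', 'c']


Output: [1, 0, 0, 2, 1, 0, 2, 2, 2, 0, 0, 0]


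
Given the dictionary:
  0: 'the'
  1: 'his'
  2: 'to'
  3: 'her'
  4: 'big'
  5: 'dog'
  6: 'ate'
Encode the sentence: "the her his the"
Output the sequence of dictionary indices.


Look up each word in the dictionary:
  'the' -> 0
  'her' -> 3
  'his' -> 1
  'the' -> 0

Encoded: [0, 3, 1, 0]


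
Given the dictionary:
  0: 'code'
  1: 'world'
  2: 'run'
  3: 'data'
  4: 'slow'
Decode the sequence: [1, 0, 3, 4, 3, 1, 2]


Look up each index in the dictionary:
  1 -> 'world'
  0 -> 'code'
  3 -> 'data'
  4 -> 'slow'
  3 -> 'data'
  1 -> 'world'
  2 -> 'run'

Decoded: "world code data slow data world run"


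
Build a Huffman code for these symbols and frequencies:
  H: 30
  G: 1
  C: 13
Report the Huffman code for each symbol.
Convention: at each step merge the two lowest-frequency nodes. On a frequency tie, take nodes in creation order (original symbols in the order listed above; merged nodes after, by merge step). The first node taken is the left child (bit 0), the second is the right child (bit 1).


Huffman tree construction:
Step 1: Merge G(1) + C(13) = 14
Step 2: Merge (G+C)(14) + H(30) = 44
Read each symbol's code off the tree from the root (left child = 0, right child = 1).

Codes:
  H: 1 (length 1)
  G: 00 (length 2)
  C: 01 (length 2)
Average code length: 58/44 = 1.3182 bits/symbol


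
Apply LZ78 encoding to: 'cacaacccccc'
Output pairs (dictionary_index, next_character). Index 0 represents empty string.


LZ78 encoding steps:
Dictionary: {0: ''}
Step 1: w='' (idx 0), next='c' -> output (0, 'c'), add 'c' as idx 1
Step 2: w='' (idx 0), next='a' -> output (0, 'a'), add 'a' as idx 2
Step 3: w='c' (idx 1), next='a' -> output (1, 'a'), add 'ca' as idx 3
Step 4: w='a' (idx 2), next='c' -> output (2, 'c'), add 'ac' as idx 4
Step 5: w='c' (idx 1), next='c' -> output (1, 'c'), add 'cc' as idx 5
Step 6: w='cc' (idx 5), next='c' -> output (5, 'c'), add 'ccc' as idx 6


Encoded: [(0, 'c'), (0, 'a'), (1, 'a'), (2, 'c'), (1, 'c'), (5, 'c')]


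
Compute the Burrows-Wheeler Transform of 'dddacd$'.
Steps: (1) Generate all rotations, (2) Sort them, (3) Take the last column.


Rotations (sorted):
  0: $dddacd -> last char: d
  1: acd$ddd -> last char: d
  2: cd$ddda -> last char: a
  3: d$dddac -> last char: c
  4: dacd$dd -> last char: d
  5: ddacd$d -> last char: d
  6: dddacd$ -> last char: $


BWT = ddacdd$


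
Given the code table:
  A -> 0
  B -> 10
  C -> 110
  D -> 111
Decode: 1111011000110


Decoding:
111 -> D
10 -> B
110 -> C
0 -> A
0 -> A
110 -> C


Result: DBCAAC


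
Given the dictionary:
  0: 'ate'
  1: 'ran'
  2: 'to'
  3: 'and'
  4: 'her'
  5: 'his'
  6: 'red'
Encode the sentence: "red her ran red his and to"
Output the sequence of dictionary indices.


Look up each word in the dictionary:
  'red' -> 6
  'her' -> 4
  'ran' -> 1
  'red' -> 6
  'his' -> 5
  'and' -> 3
  'to' -> 2

Encoded: [6, 4, 1, 6, 5, 3, 2]


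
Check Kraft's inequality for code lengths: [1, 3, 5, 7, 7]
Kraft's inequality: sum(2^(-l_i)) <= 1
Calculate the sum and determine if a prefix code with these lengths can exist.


Sum = 2^(-1) + 2^(-3) + 2^(-5) + 2^(-7) + 2^(-7)
    = 0.5 + 0.125 + 0.03125 + 0.0078125 + 0.0078125
    = 86/128 = 0.671875
Since 0.671875 <= 1, Kraft's inequality IS satisfied.
A prefix code with these lengths CAN exist.

Kraft sum = 0.671875. Satisfied.
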